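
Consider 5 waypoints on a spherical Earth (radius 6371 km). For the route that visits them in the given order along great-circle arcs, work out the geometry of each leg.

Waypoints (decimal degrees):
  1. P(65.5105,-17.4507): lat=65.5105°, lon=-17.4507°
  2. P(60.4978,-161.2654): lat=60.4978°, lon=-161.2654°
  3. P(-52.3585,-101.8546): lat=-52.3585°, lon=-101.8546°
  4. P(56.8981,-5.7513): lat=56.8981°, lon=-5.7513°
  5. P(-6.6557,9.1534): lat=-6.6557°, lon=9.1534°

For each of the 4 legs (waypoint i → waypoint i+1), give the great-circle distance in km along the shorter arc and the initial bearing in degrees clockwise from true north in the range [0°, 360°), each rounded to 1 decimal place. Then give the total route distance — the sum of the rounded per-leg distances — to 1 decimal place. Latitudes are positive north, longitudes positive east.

Leg 1: φ1=1.1433739, φ2=1.0558858, Δφ=-0.0874881, Δλ=-2.5100400 rad; a=sin²(Δφ/2)+cosφ1·cosφ2·sin²(Δλ/2)=0.1863610234; c=2·atan2(√a, √(1-a))=0.892743257; dist=6371·c=5687.667 ≈ 5687.7 km; running total=5687.7 km
Leg 1 bearing: y=sinΔλ·cosφ2=-0.29074592, x=cosφ1·sinφ2-sinφ1·cosφ2·cosΔλ=0.72248819; θ=atan2(y, x)=-21.9210° <0 so +360° → 338.0790° ≈ 338.1°
Leg 2: φ1=1.0558858, φ2=-0.9138282, Δφ=-1.9697140, Δλ=1.0369141 rad; a=sin²(Δφ/2)+cosφ1·cosφ2·sin²(Δλ/2)=0.7680635965; c=2·atan2(√a, √(1-a))=2.136638828; dist=6371·c=13612.526 ≈ 13612.5 km; running total=19300.2 km
Leg 2 bearing: y=sinΔλ·cosφ2=0.52572999, x=cosφ1·sinφ2-sinφ1·cosφ2·cosΔλ=-0.66043593; θ=atan2(y, x)=141.4790° ≈ 141.5°
Leg 3: φ1=-0.9138282, φ2=0.9930592, Δφ=1.9068874, Δλ=1.6773190 rad; a=sin²(Δφ/2)+cosφ1·cosφ2·sin²(Δλ/2)=0.8493963365; c=2·atan2(√a, √(1-a))=2.344504625; dist=6371·c=14936.839 ≈ 14936.8 km; running total=34237.0 km
Leg 3 bearing: y=sinΔλ·cosφ2=0.54303418, x=cosφ1·sinφ2-sinφ1·cosφ2·cosΔλ=0.46562075; θ=atan2(y, x)=49.3888° ≈ 49.4°
Leg 4: φ1=0.9930592, φ2=-0.1161639, Δφ=-1.1092231, Δλ=0.2601361 rad; a=sin²(Δφ/2)+cosφ1·cosφ2·sin²(Δλ/2)=0.2864467127; c=2·atan2(√a, √(1-a))=1.129505957; dist=6371·c=7196.082 ≈ 7196.1 km; running total=41433.1 km
Leg 4 bearing: y=sinΔλ·cosφ2=0.25547860, x=cosφ1·sinφ2-sinφ1·cosφ2·cosΔλ=-0.86735844; θ=atan2(y, x)=163.5878° ≈ 163.6°

Leg 1: dist=5687.7 km, bearing=338.1°
Leg 2: dist=13612.5 km, bearing=141.5°
Leg 3: dist=14936.8 km, bearing=49.4°
Leg 4: dist=7196.1 km, bearing=163.6°
Total: 41433.1 km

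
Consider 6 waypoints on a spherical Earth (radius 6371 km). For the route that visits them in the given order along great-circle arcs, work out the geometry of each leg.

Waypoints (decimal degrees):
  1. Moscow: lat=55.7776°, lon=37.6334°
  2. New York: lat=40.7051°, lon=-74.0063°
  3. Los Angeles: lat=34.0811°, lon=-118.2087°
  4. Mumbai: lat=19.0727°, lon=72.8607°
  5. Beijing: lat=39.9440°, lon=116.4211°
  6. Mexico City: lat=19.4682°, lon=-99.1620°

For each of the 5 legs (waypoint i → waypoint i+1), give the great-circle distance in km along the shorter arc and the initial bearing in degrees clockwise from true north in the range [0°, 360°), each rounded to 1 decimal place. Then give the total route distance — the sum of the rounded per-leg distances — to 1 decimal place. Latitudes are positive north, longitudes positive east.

Leg 1: dist=7510.2 km, bearing=310.3°
Leg 2: dist=3931.5 km, bearing=273.7°
Leg 3: dist=13989.5 km, bearing=347.1°
Leg 4: dist=4748.5 km, bearing=51.2°
Leg 5: dist=12448.9 km, bearing=36.3°
Total: 42628.6 km

Leg 1: φ1=0.9735028, φ2=0.7104380, Δφ=-0.2630648, Δλ=-1.9484803 rad; a=sin²(Δφ/2)+cosφ1·cosφ2·sin²(Δλ/2)=0.3089865567; c=2·atan2(√a, √(1-a))=1.178807781; dist=6371·c=7510.184 ≈ 7510.2 km; running total=7510.2 km
Leg 1 bearing: y=sinΔλ·cosφ2=-0.70464797, x=cosφ1·sinφ2-sinφ1·cosφ2·cosΔλ=0.59793536; θ=atan2(y, x)=-49.6834° <0 so +360° → 310.3166° ≈ 310.3°
Leg 2: φ1=0.7104380, φ2=0.5948274, Δφ=-0.1156106, Δλ=-0.7714774 rad; a=sin²(Δφ/2)+cosφ1·cosφ2·sin²(Δλ/2)=0.0922190037; c=2·atan2(√a, √(1-a))=0.617096615; dist=6371·c=3931.523 ≈ 3931.5 km; running total=11441.7 km
Leg 2 bearing: y=sinΔλ·cosφ2=-0.57744854, x=cosφ1·sinφ2-sinφ1·cosφ2·cosΔλ=0.03757419; θ=atan2(y, x)=-86.2770° <0 so +360° → 273.7230° ≈ 273.7°
Leg 3: φ1=0.5948274, φ2=0.3328814, Δφ=-0.2619460, Δλ=3.3347901 rad; a=sin²(Δφ/2)+cosφ1·cosφ2·sin²(Δλ/2)=0.7925528716; c=2·atan2(√a, √(1-a))=2.195806772; dist=6371·c=13989.485 ≈ 13989.5 km; running total=25431.2 km
Leg 3 bearing: y=sinΔλ·cosφ2=-0.18145808, x=cosφ1·sinφ2-sinφ1·cosφ2·cosΔλ=0.79039499; θ=atan2(y, x)=-12.9299° <0 so +360° → 347.0701° ≈ 347.1°
Leg 4: φ1=0.3328814, φ2=0.6971543, Δφ=0.3642729, Δλ=0.7602724 rad; a=sin²(Δφ/2)+cosφ1·cosφ2·sin²(Δλ/2)=0.1325664106; c=2·atan2(√a, √(1-a))=0.745325507; dist=6371·c=4748.469 ≈ 4748.5 km; running total=30179.7 km
Leg 4 bearing: y=sinΔλ·cosφ2=0.52832837, x=cosφ1·sinφ2-sinφ1·cosφ2·cosΔλ=0.42525212; θ=atan2(y, x)=51.1694° ≈ 51.2°
Leg 5: φ1=0.6971543, φ2=0.3397842, Δφ=-0.3573701, Δλ=-3.7626349 rad; a=sin²(Δφ/2)+cosφ1·cosφ2·sin²(Δλ/2)=0.6869420708; c=2·atan2(√a, √(1-a))=1.953989695; dist=6371·c=12448.868 ≈ 12448.9 km; running total=42628.6 km
Leg 5 bearing: y=sinΔλ·cosφ2=0.54861488, x=cosφ1·sinφ2-sinφ1·cosφ2·cosΔλ=0.74781840; θ=atan2(y, x)=36.2645° ≈ 36.3°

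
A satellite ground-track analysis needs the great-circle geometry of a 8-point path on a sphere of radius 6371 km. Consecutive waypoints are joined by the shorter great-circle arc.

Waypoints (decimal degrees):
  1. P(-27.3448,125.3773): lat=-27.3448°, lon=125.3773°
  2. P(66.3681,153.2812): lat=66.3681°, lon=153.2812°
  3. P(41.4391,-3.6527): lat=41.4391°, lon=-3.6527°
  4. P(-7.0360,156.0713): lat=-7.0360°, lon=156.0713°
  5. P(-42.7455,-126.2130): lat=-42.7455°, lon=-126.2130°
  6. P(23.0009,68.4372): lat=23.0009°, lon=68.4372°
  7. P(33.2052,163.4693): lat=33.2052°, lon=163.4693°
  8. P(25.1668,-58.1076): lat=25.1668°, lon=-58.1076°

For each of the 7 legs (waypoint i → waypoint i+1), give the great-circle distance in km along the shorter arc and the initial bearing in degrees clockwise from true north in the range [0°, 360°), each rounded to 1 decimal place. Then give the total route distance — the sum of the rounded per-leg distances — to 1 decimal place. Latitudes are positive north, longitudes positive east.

Leg 1: φ1=-0.4772568, φ2=1.1583419, Δφ=1.6355987, Δλ=0.4870149 rad; a=sin²(Δφ/2)+cosφ1·cosφ2·sin²(Δλ/2)=0.5530777457; c=2·atan2(√a, √(1-a))=1.677152214; dist=6371·c=10685.137 ≈ 10685.1 km; running total=10685.1 km
Leg 1 bearing: y=sinΔλ·cosφ2=0.18759807, x=cosφ1·sinφ2-sinφ1·cosφ2·cosΔλ=0.97649269; θ=atan2(y, x)=10.8748° ≈ 10.9°
Leg 2: φ1=1.1583419, φ2=0.7232487, Δφ=-0.4350931, Δλ=-2.7390133 rad; a=sin²(Δφ/2)+cosφ1·cosφ2·sin²(Δλ/2)=0.3350802418; c=2·atan2(√a, √(1-a))=1.234662754; dist=6371·c=7866.036 ≈ 7866.0 km; running total=18551.1 km
Leg 2 bearing: y=sinΔλ·cosφ2=-0.29371125, x=cosφ1·sinφ2-sinφ1·cosφ2·cosΔλ=0.89718426; θ=atan2(y, x)=-18.1269° <0 so +360° → 341.8731° ≈ 341.9°
Leg 3: φ1=0.7232487, φ2=-0.1228014, Δφ=-0.8460501, Δλ=2.7877097 rad; a=sin²(Δφ/2)+cosφ1·cosφ2·sin²(Δλ/2)=0.8894897383; c=2·atan2(√a, √(1-a))=2.463832994; dist=6371·c=15697.080 ≈ 15697.1 km; running total=34248.2 km
Leg 3 bearing: y=sinΔλ·cosφ2=0.34393308, x=cosφ1·sinφ2-sinφ1·cosφ2·cosΔλ=0.52431003; θ=atan2(y, x)=33.2638° ≈ 33.3°
Leg 4: φ1=-0.1228014, φ2=-0.7460497, Δφ=-0.6232483, Δλ=-4.9267905 rad; a=sin²(Δφ/2)+cosφ1·cosφ2·sin²(Δλ/2)=0.3808938257; c=2·atan2(√a, √(1-a))=1.330271530; dist=6371·c=8475.160 ≈ 8475.2 km; running total=42723.4 km
Leg 4 bearing: y=sinΔλ·cosφ2=0.71756149, x=cosφ1·sinφ2-sinφ1·cosφ2·cosΔλ=-0.65449247; θ=atan2(y, x)=132.3681° ≈ 132.4°
Leg 5: φ1=-0.7460497, φ2=0.4014414, Δφ=1.1474912, Δλ=3.3972869 rad; a=sin²(Δφ/2)+cosφ1·cosφ2·sin²(Δλ/2)=0.9596149857; c=2·atan2(√a, √(1-a))=2.736916553; dist=6371·c=17436.895 ≈ 17436.9 km; running total=60160.3 km
Leg 5 bearing: y=sinΔλ·cosφ2=-0.23280989, x=cosφ1·sinφ2-sinφ1·cosφ2·cosΔλ=-0.31751506; θ=atan2(y, x)=-143.7502° <0 so +360° → 216.2498° ≈ 216.2°
Leg 6: φ1=0.4014414, φ2=0.5795401, Δφ=0.1780986, Δλ=1.6586230 rad; a=sin²(Δφ/2)+cosφ1·cosφ2·sin²(Δλ/2)=0.4267845782; c=2·atan2(√a, √(1-a))=1.423837074; dist=6371·c=9071.266 ≈ 9071.3 km; running total=69231.6 km
Leg 6 bearing: y=sinΔλ·cosφ2=0.83348968, x=cosφ1·sinφ2-sinφ1·cosφ2·cosΔλ=0.53277854; θ=atan2(y, x)=57.4127° ≈ 57.4°
Leg 7: φ1=0.5795401, φ2=0.4392435, Δφ=-0.1402965, Δλ=-3.8672465 rad; a=sin²(Δφ/2)+cosφ1·cosφ2·sin²(Δλ/2)=0.6668075881; c=2·atan2(√a, √(1-a))=1.910932192; dist=6371·c=12174.549 ≈ 12174.5 km; running total=81406.1 km
Leg 7 bearing: y=sinΔλ·cosφ2=0.60062918, x=cosφ1·sinφ2-sinφ1·cosφ2·cosΔλ=0.72659858; θ=atan2(y, x)=39.5782° ≈ 39.6°

Leg 1: dist=10685.1 km, bearing=10.9°
Leg 2: dist=7866.0 km, bearing=341.9°
Leg 3: dist=15697.1 km, bearing=33.3°
Leg 4: dist=8475.2 km, bearing=132.4°
Leg 5: dist=17436.9 km, bearing=216.2°
Leg 6: dist=9071.3 km, bearing=57.4°
Leg 7: dist=12174.5 km, bearing=39.6°
Total: 81406.1 km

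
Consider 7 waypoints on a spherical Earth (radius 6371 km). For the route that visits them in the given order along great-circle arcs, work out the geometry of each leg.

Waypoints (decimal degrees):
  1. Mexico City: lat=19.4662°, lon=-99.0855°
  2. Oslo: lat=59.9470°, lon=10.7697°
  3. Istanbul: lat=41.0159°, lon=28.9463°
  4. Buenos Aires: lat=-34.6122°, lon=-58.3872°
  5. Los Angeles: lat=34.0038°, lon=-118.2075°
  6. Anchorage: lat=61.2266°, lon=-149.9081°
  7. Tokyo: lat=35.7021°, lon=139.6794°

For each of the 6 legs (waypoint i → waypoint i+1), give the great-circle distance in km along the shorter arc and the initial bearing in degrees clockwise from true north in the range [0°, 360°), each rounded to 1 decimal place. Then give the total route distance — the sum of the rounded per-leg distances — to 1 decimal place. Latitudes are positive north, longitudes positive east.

Leg 1: φ1=0.3397493, φ2=1.0462725, Δφ=0.7065232, Δλ=1.9173349 rad; a=sin²(Δφ/2)+cosφ1·cosφ2·sin²(Δλ/2)=0.4359609596; c=2·atan2(√a, √(1-a))=1.442365470; dist=6371·c=9189.310 ≈ 9189.3 km; running total=9189.3 km
Leg 1 bearing: y=sinΔλ·cosφ2=0.47103026, x=cosφ1·sinφ2-sinφ1·cosφ2·cosΔλ=0.87276944; θ=atan2(y, x)=28.3556° ≈ 28.4°
Leg 2: φ1=1.0462725, φ2=0.7158625, Δφ=-0.3304100, Δλ=0.3172415 rad; a=sin²(Δφ/2)+cosφ1·cosφ2·sin²(Δλ/2)=0.0364731968; c=2·atan2(√a, √(1-a))=0.384319979; dist=6371·c=2448.503 ≈ 2448.5 km; running total=11637.8 km
Leg 2 bearing: y=sinΔλ·cosφ2=0.23537252, x=cosφ1·sinφ2-sinφ1·cosφ2·cosΔλ=-0.29184137; θ=atan2(y, x)=141.1135° ≈ 141.1°
Leg 3: φ1=0.7158625, φ2=-0.6040969, Δφ=-1.3199594, Δλ=-1.5242571 rad; a=sin²(Δφ/2)+cosφ1·cosφ2·sin²(Δλ/2)=0.6719415499; c=2·atan2(√a, √(1-a))=1.921845411; dist=6371·c=12244.077 ≈ 12244.1 km; running total=23881.9 km
Leg 3 bearing: y=sinΔλ·cosφ2=-0.82212432, x=cosφ1·sinφ2-sinφ1·cosφ2·cosΔλ=-0.45371359; θ=atan2(y, x)=-118.8934° <0 so +360° → 241.1066° ≈ 241.1°
Leg 4: φ1=-0.6040969, φ2=0.5934783, Δφ=1.1975751, Δλ=-1.0440612 rad; a=sin²(Δφ/2)+cosφ1·cosφ2·sin²(Δλ/2)=0.4873359119; c=2·atan2(√a, √(1-a))=1.545465442; dist=6371·c=9846.160 ≈ 9846.2 km; running total=33728.1 km
Leg 4 bearing: y=sinΔλ·cosφ2=-0.71663193, x=cosφ1·sinφ2-sinφ1·cosφ2·cosΔλ=0.69699151; θ=atan2(y, x)=-45.7960° <0 so +360° → 314.2040° ≈ 314.2°
Leg 5: φ1=0.5934783, φ2=1.0686058, Δφ=0.4751275, Δλ=-0.5532798 rad; a=sin²(Δφ/2)+cosφ1·cosφ2·sin²(Δλ/2)=0.0851498170; c=2·atan2(√a, √(1-a))=0.592225634; dist=6371·c=3773.070 ≈ 3773.1 km; running total=37501.2 km
Leg 5 bearing: y=sinΔλ·cosφ2=-0.25293838, x=cosφ1·sinφ2-sinφ1·cosφ2·cosΔλ=0.49761378; θ=atan2(y, x)=-26.9443° <0 so +360° → 333.0557° ≈ 333.1°
Leg 6: φ1=1.0686058, φ2=0.6231192, Δφ=-0.4454866, Δλ=5.0542553 rad; a=sin²(Δφ/2)+cosφ1·cosφ2·sin²(Δλ/2)=0.1787201227; c=2·atan2(√a, √(1-a))=0.872962033; dist=6371·c=5561.641 ≈ 5561.6 km; running total=43062.8 km
Leg 6 bearing: y=sinΔλ·cosφ2=-0.76506860, x=cosφ1·sinφ2-sinφ1·cosφ2·cosΔλ=0.04227288; θ=atan2(y, x)=-86.8374° <0 so +360° → 273.1626° ≈ 273.2°

Leg 1: dist=9189.3 km, bearing=28.4°
Leg 2: dist=2448.5 km, bearing=141.1°
Leg 3: dist=12244.1 km, bearing=241.1°
Leg 4: dist=9846.2 km, bearing=314.2°
Leg 5: dist=3773.1 km, bearing=333.1°
Leg 6: dist=5561.6 km, bearing=273.2°
Total: 43062.8 km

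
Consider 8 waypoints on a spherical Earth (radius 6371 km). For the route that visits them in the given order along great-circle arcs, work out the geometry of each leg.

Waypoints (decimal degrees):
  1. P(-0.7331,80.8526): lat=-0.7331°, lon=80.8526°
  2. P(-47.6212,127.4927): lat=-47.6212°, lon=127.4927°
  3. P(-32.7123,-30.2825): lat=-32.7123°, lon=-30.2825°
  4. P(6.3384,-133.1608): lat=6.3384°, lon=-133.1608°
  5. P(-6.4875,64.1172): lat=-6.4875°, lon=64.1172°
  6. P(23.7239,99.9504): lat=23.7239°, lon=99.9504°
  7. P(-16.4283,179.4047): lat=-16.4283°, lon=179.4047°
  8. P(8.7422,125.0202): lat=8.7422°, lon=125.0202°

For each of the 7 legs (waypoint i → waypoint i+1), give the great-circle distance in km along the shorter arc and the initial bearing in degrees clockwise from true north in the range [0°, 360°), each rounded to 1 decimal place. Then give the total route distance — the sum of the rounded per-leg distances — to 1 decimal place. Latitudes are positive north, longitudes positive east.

Leg 1: dist=6874.5 km, bearing=146.2°
Leg 2: dist=10811.0 km, bearing=198.7°
Leg 3: dist=11591.4 km, bearing=268.4°
Leg 4: dist=18105.9 km, bearing=268.5°
Leg 5: dist=5138.4 km, bearing=47.9°
Leg 6: dist=9708.5 km, bearing=109.3°
Leg 7: dist=6604.6 km, bearing=291.0°
Total: 68834.3 km

Leg 1: φ1=-0.0127950, φ2=-0.8311467, Δφ=-0.8183517, Δλ=0.8140233 rad; a=sin²(Δφ/2)+cosφ1·cosφ2·sin²(Δλ/2)=0.2639061447; c=2·atan2(√a, √(1-a))=1.079025384; dist=6371·c=6874.471 ≈ 6874.5 km; running total=6874.5 km
Leg 1 bearing: y=sinΔλ·cosφ2=0.49005648, x=cosφ1·sinφ2-sinφ1·cosφ2·cosΔλ=-0.73272328; θ=atan2(y, x)=146.2248° ≈ 146.2°
Leg 2: φ1=-0.8311467, φ2=-0.5709373, Δφ=0.2602094, Δλ=-2.7536967 rad; a=sin²(Δφ/2)+cosφ1·cosφ2·sin²(Δλ/2)=0.5628898058; c=2·atan2(√a, √(1-a))=1.696909972; dist=6371·c=10811.013 ≈ 10811.0 km; running total=17685.5 km
Leg 2 bearing: y=sinΔλ·cosφ2=-0.31825043, x=cosφ1·sinφ2-sinφ1·cosφ2·cosΔλ=-0.93962554; θ=atan2(y, x)=-161.2888° <0 so +360° → 198.7112° ≈ 198.7°
Leg 3: φ1=-0.5709373, φ2=0.1106259, Δφ=0.6815633, Δλ=-1.7955651 rad; a=sin²(Δφ/2)+cosφ1·cosφ2·sin²(Δλ/2)=0.6230236099; c=2·atan2(√a, √(1-a))=1.819396306; dist=6371·c=11591.374 ≈ 11591.4 km; running total=29276.9 km
Leg 3 bearing: y=sinΔλ·cosφ2=-0.96888663, x=cosφ1·sinφ2-sinφ1·cosφ2·cosΔλ=-0.02682288; θ=atan2(y, x)=-91.5858° <0 so +360° → 268.4142° ≈ 268.4°
Leg 4: φ1=0.1106259, φ2=-0.1132282, Δφ=-0.2238542, Δλ=3.4431506 rad; a=sin²(Δφ/2)+cosφ1·cosφ2·sin²(Δλ/2)=0.9777172795; c=2·atan2(√a, √(1-a))=2.841924687; dist=6371·c=18105.902 ≈ 18105.9 km; running total=47382.8 km
Leg 4 bearing: y=sinΔλ·cosφ2=-0.29510637, x=cosφ1·sinφ2-sinφ1·cosφ2·cosΔλ=-0.00755221; θ=atan2(y, x)=-91.4660° <0 so +360° → 268.5340° ≈ 268.5°
Leg 5: φ1=-0.1132282, φ2=0.4140602, Δφ=0.5272884, Δλ=0.6254073 rad; a=sin²(Δφ/2)+cosφ1·cosφ2·sin²(Δλ/2)=0.1539981189; c=2·atan2(√a, √(1-a))=0.806535252; dist=6371·c=5138.436 ≈ 5138.4 km; running total=52521.2 km
Leg 5 bearing: y=sinΔλ·cosφ2=0.53595590, x=cosφ1·sinφ2-sinφ1·cosφ2·cosΔλ=0.48361355; θ=atan2(y, x)=47.9389° ≈ 47.9°
Leg 6: φ1=0.4140602, φ2=-0.2867279, Δφ=-0.7007881, Δλ=1.3867391 rad; a=sin²(Δφ/2)+cosφ1·cosφ2·sin²(Δλ/2)=0.4765359175; c=2·atan2(√a, √(1-a))=1.523850920; dist=6371·c=9708.454 ≈ 9708.5 km; running total=62229.7 km
Leg 6 bearing: y=sinΔλ·cosφ2=0.94297322, x=cosφ1·sinφ2-sinφ1·cosφ2·cosΔλ=-0.32954402; θ=atan2(y, x)=109.2632° ≈ 109.3°
Leg 7: φ1=-0.2867279, φ2=0.1525802, Δφ=0.4393081, Δλ=-0.9491886 rad; a=sin²(Δφ/2)+cosφ1·cosφ2·sin²(Δλ/2)=0.2454528376; c=2·atan2(√a, √(1-a))=1.036664105; dist=6371·c=6604.587 ≈ 6604.6 km; running total=68834.3 km
Leg 7 bearing: y=sinΔλ·cosφ2=-0.80349865, x=cosφ1·sinφ2-sinφ1·cosφ2·cosΔλ=0.30856586; θ=atan2(y, x)=-68.9918° <0 so +360° → 291.0082° ≈ 291.0°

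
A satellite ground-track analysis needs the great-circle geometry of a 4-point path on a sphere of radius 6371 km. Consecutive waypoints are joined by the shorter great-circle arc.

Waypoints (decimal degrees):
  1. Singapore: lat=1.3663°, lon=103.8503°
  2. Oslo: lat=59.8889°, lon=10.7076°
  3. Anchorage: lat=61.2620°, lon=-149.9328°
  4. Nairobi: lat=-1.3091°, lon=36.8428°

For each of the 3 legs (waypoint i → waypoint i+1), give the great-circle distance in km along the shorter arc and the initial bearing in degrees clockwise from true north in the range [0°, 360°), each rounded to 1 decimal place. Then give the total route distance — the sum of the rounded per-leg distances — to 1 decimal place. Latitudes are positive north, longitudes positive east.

Leg 1: dist=10051.3 km, bearing=329.9°
Leg 2: dist=6441.7 km, bearing=349.2°
Leg 3: dist=13323.9 km, bearing=352.2°
Total: 29816.9 km

Leg 1: φ1=0.0238464, φ2=1.0452585, Δφ=1.0214121, Δλ=-1.6256468 rad; a=sin²(Δφ/2)+cosφ1·cosφ2·sin²(Δλ/2)=0.5034345848; c=2·atan2(√a, √(1-a))=1.577665550; dist=6371·c=10051.307 ≈ 10051.3 km; running total=10051.3 km
Leg 1 bearing: y=sinΔλ·cosφ2=-0.50092386, x=cosφ1·sinφ2-sinφ1·cosφ2·cosΔλ=0.86546410; θ=atan2(y, x)=-30.0619° <0 so +360° → 329.9381° ≈ 329.9°
Leg 2: φ1=1.0452585, φ2=1.0692236, Δφ=0.0239651, Δλ=-2.8037039 rad; a=sin²(Δφ/2)+cosφ1·cosφ2·sin²(Δλ/2)=0.2345336964; c=2·atan2(√a, √(1-a))=1.011095607; dist=6371·c=6441.690 ≈ 6441.7 km; running total=16493.0 km
Leg 2 bearing: y=sinΔλ·cosφ2=-0.15938497, x=cosφ1·sinφ2-sinφ1·cosφ2·cosΔλ=0.83229021; θ=atan2(y, x)=-10.8410° <0 so +360° → 349.1590° ≈ 349.2°
Leg 3: φ1=1.0692236, φ2=-0.0228481, Δφ=-1.0920717, Δλ=3.2598492 rad; a=sin²(Δφ/2)+cosφ1·cosφ2·sin²(Δλ/2)=0.7486773022; c=2·atan2(√a, √(1-a))=2.091343147; dist=6371·c=13323.947 ≈ 13323.9 km; running total=29816.9 km
Leg 3 bearing: y=sinΔλ·cosφ2=-0.11795030, x=cosφ1·sinφ2-sinφ1·cosφ2·cosΔλ=0.85949178; θ=atan2(y, x)=-7.8140° <0 so +360° → 352.1860° ≈ 352.2°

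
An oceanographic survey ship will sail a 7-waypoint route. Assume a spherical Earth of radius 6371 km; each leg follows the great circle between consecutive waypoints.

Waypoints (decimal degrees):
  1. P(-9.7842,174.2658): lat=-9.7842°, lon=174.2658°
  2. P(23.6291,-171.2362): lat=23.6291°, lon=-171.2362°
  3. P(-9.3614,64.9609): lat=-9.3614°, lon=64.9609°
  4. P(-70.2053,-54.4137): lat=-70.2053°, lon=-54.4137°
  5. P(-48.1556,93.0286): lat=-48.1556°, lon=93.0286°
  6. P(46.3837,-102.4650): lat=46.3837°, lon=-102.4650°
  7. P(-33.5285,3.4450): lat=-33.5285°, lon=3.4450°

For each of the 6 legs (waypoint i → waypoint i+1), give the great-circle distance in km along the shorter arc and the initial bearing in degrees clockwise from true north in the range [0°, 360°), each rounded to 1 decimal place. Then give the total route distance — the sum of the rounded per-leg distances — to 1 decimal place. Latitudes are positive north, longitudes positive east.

Leg 1: φ1=-0.1707665, φ2=0.4124056, Δφ=0.5831721, Δλ=-6.0301475 rad; a=sin²(Δφ/2)+cosφ1·cosφ2·sin²(Δλ/2)=0.0970147153; c=2·atan2(√a, √(1-a))=0.633483086; dist=6371·c=4035.921 ≈ 4035.9 km; running total=4035.9 km
Leg 1 bearing: y=sinΔλ·cosφ2=0.22935700, x=cosφ1·sinφ2-sinφ1·cosφ2·cosΔλ=0.54571678; θ=atan2(y, x)=22.7963° ≈ 22.8°
Leg 2: φ1=0.4124056, φ2=-0.1633873, Δφ=-0.5757928, Δλ=4.1224171 rad; a=sin²(Δφ/2)+cosφ1·cosφ2·sin²(Δλ/2)=0.7840513916; c=2·atan2(√a, √(1-a))=2.174994979; dist=6371·c=13856.893 ≈ 13856.9 km; running total=17892.8 km
Leg 2 bearing: y=sinΔλ·cosφ2=-0.81988961, x=cosφ1·sinφ2-sinφ1·cosφ2·cosΔλ=0.07099475; θ=atan2(y, x)=-85.0511° <0 so +360° → 274.9489° ≈ 274.9°
Leg 3: φ1=-0.1633873, φ2=-1.2253136, Δφ=-1.0619264, Δλ=-2.0834798 rad; a=sin²(Δφ/2)+cosφ1·cosφ2·sin²(Δλ/2)=0.5054259527; c=2·atan2(√a, √(1-a))=1.581648445; dist=6371·c=10076.682 ≈ 10076.7 km; running total=27969.5 km
Leg 3 bearing: y=sinΔλ·cosφ2=-0.29511100, x=cosφ1·sinφ2-sinφ1·cosφ2·cosΔλ=-0.95540135; θ=atan2(y, x)=-162.8348° <0 so +360° → 197.1652° ≈ 197.2°
Leg 4: φ1=-1.2253136, φ2=-0.8404738, Δφ=0.3848399, Δλ=2.5733536 rad; a=sin²(Δφ/2)+cosφ1·cosφ2·sin²(Δλ/2)=0.2447366312; c=2·atan2(√a, √(1-a))=1.034999064; dist=6371·c=6593.979 ≈ 6594.0 km; running total=34563.5 km
Leg 4 bearing: y=sinΔλ·cosφ2=0.35900434, x=cosφ1·sinφ2-sinφ1·cosφ2·cosΔλ=-0.78133113; θ=atan2(y, x)=155.3223° ≈ 155.3°
Leg 5: φ1=-0.8404738, φ2=0.8095483, Δφ=1.6500221, Δλ=-3.4120070 rad; a=sin²(Δφ/2)+cosφ1·cosφ2·sin²(Δλ/2)=0.9913993482; c=2·atan2(√a, √(1-a))=2.955846347; dist=6371·c=18831.697 ≈ 18831.7 km; running total=53395.2 km
Leg 5 bearing: y=sinΔλ·cosφ2=0.18427360, x=cosφ1·sinφ2-sinφ1·cosφ2·cosΔλ=-0.01224588; θ=atan2(y, x)=93.8020° ≈ 93.8°
Leg 6: φ1=0.8095483, φ2=-0.5851827, Δφ=-1.3947310, Δλ=1.8484782 rad; a=sin²(Δφ/2)+cosφ1·cosφ2·sin²(Δλ/2)=0.7787624665; c=2·atan2(√a, √(1-a))=2.162197699; dist=6371·c=13775.362 ≈ 13775.4 km; running total=67170.6 km
Leg 6 bearing: y=sinΔλ·cosφ2=0.80167843, x=cosφ1·sinφ2-sinφ1·cosφ2·cosΔλ=-0.21558674; θ=atan2(y, x)=105.0518° ≈ 105.1°

Leg 1: dist=4035.9 km, bearing=22.8°
Leg 2: dist=13856.9 km, bearing=274.9°
Leg 3: dist=10076.7 km, bearing=197.2°
Leg 4: dist=6594.0 km, bearing=155.3°
Leg 5: dist=18831.7 km, bearing=93.8°
Leg 6: dist=13775.4 km, bearing=105.1°
Total: 67170.6 km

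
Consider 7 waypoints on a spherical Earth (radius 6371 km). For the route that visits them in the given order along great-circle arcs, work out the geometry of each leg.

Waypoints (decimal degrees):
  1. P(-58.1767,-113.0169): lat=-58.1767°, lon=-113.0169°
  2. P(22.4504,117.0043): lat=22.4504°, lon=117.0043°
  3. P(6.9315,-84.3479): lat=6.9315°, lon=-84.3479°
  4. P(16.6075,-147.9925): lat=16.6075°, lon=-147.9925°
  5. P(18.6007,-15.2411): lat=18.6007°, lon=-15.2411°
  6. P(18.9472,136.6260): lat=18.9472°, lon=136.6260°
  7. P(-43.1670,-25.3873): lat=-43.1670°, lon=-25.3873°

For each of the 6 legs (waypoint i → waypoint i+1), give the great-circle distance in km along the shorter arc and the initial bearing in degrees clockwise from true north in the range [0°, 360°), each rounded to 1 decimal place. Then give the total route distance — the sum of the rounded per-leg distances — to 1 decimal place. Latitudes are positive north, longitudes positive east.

Leg 1: φ1=-1.0153750, φ2=0.3918334, Δφ=1.4072084, Δλ=4.0146273 rad; a=sin²(Δφ/2)+cosφ1·cosφ2·sin²(Δλ/2)=0.8187972273; c=2·atan2(√a, √(1-a))=2.262167966; dist=6371·c=14412.272 ≈ 14412.3 km; running total=14412.3 km
Leg 1 bearing: y=sinΔλ·cosφ2=-0.70820606, x=cosφ1·sinφ2-sinφ1·cosφ2·cosΔλ=-0.30317898; θ=atan2(y, x)=-113.1755° <0 so +360° → 246.8245° ≈ 246.8°
Leg 2: φ1=0.3918334, φ2=0.1209775, Δφ=-0.2708559, Δλ=-3.5142588 rad; a=sin²(Δφ/2)+cosφ1·cosφ2·sin²(Δλ/2)=0.9041973014; c=2·atan2(√a, √(1-a))=2.512216017; dist=6371·c=16005.328 ≈ 16005.3 km; running total=30417.6 km
Leg 2 bearing: y=sinΔλ·cosφ2=0.36143875, x=cosφ1·sinφ2-sinφ1·cosφ2·cosΔλ=0.46460757; θ=atan2(y, x)=37.8809° ≈ 37.9°
Leg 3: φ1=0.1209775, φ2=0.2898556, Δφ=0.1688781, Δλ=-1.1108078 rad; a=sin²(Δφ/2)+cosφ1·cosφ2·sin²(Δλ/2)=0.2715987755; c=2·atan2(√a, √(1-a))=1.096398957; dist=6371·c=6985.158 ≈ 6985.2 km; running total=37402.8 km
Leg 3 bearing: y=sinΔλ·cosφ2=-0.85867871, x=cosφ1·sinφ2-sinφ1·cosφ2·cosΔλ=0.23238416; θ=atan2(y, x)=-74.8568° <0 so +360° → 285.1432° ≈ 285.1°
Leg 4: φ1=0.2898556, φ2=0.3246435, Δφ=0.0347879, Δλ=2.3169490 rad; a=sin²(Δφ/2)+cosφ1·cosφ2·sin²(Δλ/2)=0.7626781574; c=2·atan2(√a, √(1-a))=2.123930145; dist=6371·c=13531.559 ≈ 13531.6 km; running total=50934.4 km
Leg 4 bearing: y=sinΔλ·cosφ2=0.69594910, x=cosφ1·sinφ2-sinφ1·cosφ2·cosΔλ=0.48954632; θ=atan2(y, x)=54.8766° ≈ 54.9°
Leg 5: φ1=0.3246435, φ2=0.3306910, Δφ=0.0060476, Δλ=2.6505809 rad; a=sin²(Δφ/2)+cosφ1·cosφ2·sin²(Δλ/2)=0.8434692775; c=2·atan2(√a, √(1-a))=2.328064231; dist=6371·c=14832.097 ≈ 14832.1 km; running total=65766.5 km
Leg 5 bearing: y=sinΔλ·cosφ2=0.44597062, x=cosφ1·sinφ2-sinφ1·cosφ2·cosΔλ=0.57378187; θ=atan2(y, x)=37.8561° ≈ 37.9°
Leg 6: φ1=0.3306910, φ2=-0.7534063, Δφ=-1.0840973, Δλ=-2.8276655 rad; a=sin²(Δφ/2)+cosφ1·cosφ2·sin²(Δλ/2)=0.9391322356; c=2·atan2(√a, √(1-a))=2.643016857; dist=6371·c=16838.660 ≈ 16838.7 km; running total=82605.2 km
Leg 6 bearing: y=sinΔλ·cosφ2=-0.22522447, x=cosφ1·sinφ2-sinφ1·cosφ2·cosΔλ=-0.42181211; θ=atan2(y, x)=-151.9002° <0 so +360° → 208.0998° ≈ 208.1°

Leg 1: dist=14412.3 km, bearing=246.8°
Leg 2: dist=16005.3 km, bearing=37.9°
Leg 3: dist=6985.2 km, bearing=285.1°
Leg 4: dist=13531.6 km, bearing=54.9°
Leg 5: dist=14832.1 km, bearing=37.9°
Leg 6: dist=16838.7 km, bearing=208.1°
Total: 82605.2 km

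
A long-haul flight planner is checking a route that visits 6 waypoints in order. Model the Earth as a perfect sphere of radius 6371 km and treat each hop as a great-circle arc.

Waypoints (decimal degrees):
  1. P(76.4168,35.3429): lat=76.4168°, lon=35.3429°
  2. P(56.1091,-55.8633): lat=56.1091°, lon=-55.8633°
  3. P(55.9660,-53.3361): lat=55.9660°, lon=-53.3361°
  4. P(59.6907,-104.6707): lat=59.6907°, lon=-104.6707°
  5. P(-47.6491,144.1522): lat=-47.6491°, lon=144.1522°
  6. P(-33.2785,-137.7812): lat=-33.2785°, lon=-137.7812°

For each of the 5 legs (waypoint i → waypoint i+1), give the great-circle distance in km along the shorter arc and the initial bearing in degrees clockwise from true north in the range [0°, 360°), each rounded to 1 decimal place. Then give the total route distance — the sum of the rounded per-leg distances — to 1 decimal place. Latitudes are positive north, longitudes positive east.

Leg 1: φ1=1.3337248, φ2=0.9792885, Δφ=-0.3544362, Δλ=-1.5918485 rad; a=sin²(Δφ/2)+cosφ1·cosφ2·sin²(Δλ/2)=0.0979369581; c=2·atan2(√a, √(1-a))=0.636592428; dist=6371·c=4055.730 ≈ 4055.7 km; running total=4055.7 km
Leg 1 bearing: y=sinΔλ·cosφ2=-0.55748971, x=cosφ1·sinφ2-sinφ1·cosφ2·cosΔλ=0.20636487; θ=atan2(y, x)=-69.6871° <0 so +360° → 290.3129° ≈ 290.3°
Leg 2: φ1=0.9792885, φ2=0.9767910, Δφ=-0.0024976, Δλ=0.0441080 rad; a=sin²(Δφ/2)+cosφ1·cosφ2·sin²(Δλ/2)=0.0001533274; c=2·atan2(√a, √(1-a))=0.024765724; dist=6371·c=157.782 ≈ 157.8 km; running total=4213.5 km
Leg 2 bearing: y=sinΔλ·cosφ2=0.02467855, x=cosφ1·sinφ2-sinφ1·cosφ2·cosΔλ=-0.00204570; θ=atan2(y, x)=94.7386° ≈ 94.7°
Leg 3: φ1=0.9767910, φ2=1.0417992, Δφ=0.0650083, Δλ=-0.8959578 rad; a=sin²(Δφ/2)+cosφ1·cosφ2·sin²(Δλ/2)=0.0540487381; c=2·atan2(√a, √(1-a))=0.469261451; dist=6371·c=2989.665 ≈ 2989.7 km; running total=7203.2 km
Leg 3 bearing: y=sinΔλ·cosφ2=-0.39404854, x=cosφ1·sinφ2-sinφ1·cosφ2·cosΔλ=0.22189104; θ=atan2(y, x)=-60.6159° <0 so +360° → 299.3841° ≈ 299.4°
Leg 4: φ1=1.0417992, φ2=-0.8316337, Δφ=-1.8734329, Δλ=4.3427789 rad; a=sin²(Δφ/2)+cosφ1·cosφ2·sin²(Δλ/2)=0.8804176662; c=2·atan2(√a, √(1-a))=2.435395688; dist=6371·c=15515.906 ≈ 15515.9 km; running total=22719.1 km
Leg 4 bearing: y=sinΔλ·cosφ2=-0.62817526, x=cosφ1·sinφ2-sinφ1·cosφ2·cosΔλ=-0.16286634; θ=atan2(y, x)=-104.5350° <0 so +360° → 255.4650° ≈ 255.5°
Leg 5: φ1=-0.8316337, φ2=-0.5808194, Δφ=0.2508143, Δλ=-4.9206661 rad; a=sin²(Δφ/2)+cosφ1·cosφ2·sin²(Δλ/2)=0.2390155823; c=2·atan2(√a, √(1-a))=1.021638775; dist=6371·c=6508.861 ≈ 6508.9 km; running total=29228.0 km
Leg 5 bearing: y=sinΔλ·cosφ2=0.81794591, x=cosφ1·sinφ2-sinφ1·cosφ2·cosΔλ=-0.24189464; θ=atan2(y, x)=106.4748° ≈ 106.5°

Leg 1: dist=4055.7 km, bearing=290.3°
Leg 2: dist=157.8 km, bearing=94.7°
Leg 3: dist=2989.7 km, bearing=299.4°
Leg 4: dist=15515.9 km, bearing=255.5°
Leg 5: dist=6508.9 km, bearing=106.5°
Total: 29228.0 km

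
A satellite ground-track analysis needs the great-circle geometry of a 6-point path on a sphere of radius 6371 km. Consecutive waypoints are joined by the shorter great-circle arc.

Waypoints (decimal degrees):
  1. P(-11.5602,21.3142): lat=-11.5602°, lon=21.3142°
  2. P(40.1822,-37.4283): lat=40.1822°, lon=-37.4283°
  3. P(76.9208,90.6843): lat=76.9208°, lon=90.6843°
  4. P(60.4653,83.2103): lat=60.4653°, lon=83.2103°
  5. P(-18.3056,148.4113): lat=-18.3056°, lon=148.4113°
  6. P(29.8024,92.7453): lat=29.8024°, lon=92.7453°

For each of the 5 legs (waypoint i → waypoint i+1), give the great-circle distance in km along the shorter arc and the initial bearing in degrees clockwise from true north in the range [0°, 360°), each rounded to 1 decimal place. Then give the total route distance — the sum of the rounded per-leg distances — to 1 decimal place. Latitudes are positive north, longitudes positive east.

Leg 1: dist=8337.9 km, bearing=317.5°
Leg 2: dist=6510.3 km, bearing=12.0°
Leg 3: dist=1851.0 km, bearing=192.9°
Leg 4: dist=10498.4 km, bearing=120.2°
Leg 5: dist=8009.2 km, bearing=311.1°
Total: 35206.8 km

Leg 1: φ1=-0.2017636, φ2=0.7013117, Δφ=0.9030752, Δλ=-1.0252500 rad; a=sin²(Δφ/2)+cosφ1·cosφ2·sin²(Δλ/2)=0.3704578377; c=2·atan2(√a, √(1-a))=1.308722291; dist=6371·c=8337.870 ≈ 8337.9 km; running total=8337.9 km
Leg 1 bearing: y=sinΔλ·cosφ2=-0.65309780, x=cosφ1·sinφ2-sinφ1·cosφ2·cosΔλ=0.71157471; θ=atan2(y, x)=-42.5463° <0 so +360° → 317.4537° ≈ 317.5°
Leg 2: φ1=0.7013117, φ2=1.3425212, Δφ=0.6412095, Δλ=2.2359867 rad; a=sin²(Δφ/2)+cosφ1·cosφ2·sin²(Δλ/2)=0.2391137389; c=2·atan2(√a, √(1-a))=1.021868913; dist=6371·c=6510.327 ≈ 6510.3 km; running total=14848.2 km
Leg 2 bearing: y=sinΔλ·cosφ2=0.17805088, x=cosφ1·sinφ2-sinφ1·cosφ2·cosΔλ=0.83429690; θ=atan2(y, x)=12.0470° ≈ 12.0°
Leg 3: φ1=1.3425212, φ2=1.0553186, Δφ=-0.2872027, Δλ=-0.1304459 rad; a=sin²(Δφ/2)+cosφ1·cosφ2·sin²(Δλ/2)=0.0209538640; c=2·atan2(√a, √(1-a))=0.290529701; dist=6371·c=1850.965 ≈ 1851.0 km; running total=16699.2 km
Leg 3 bearing: y=sinΔλ·cosφ2=-0.06412118, x=cosφ1·sinφ2-sinφ1·cosφ2·cosΔλ=-0.27919111; θ=atan2(y, x)=-167.0653° <0 so +360° → 192.9347° ≈ 192.9°
Leg 4: φ1=1.0553186, φ2=-0.3194930, Δφ=-1.3748116, Δλ=1.1379721 rad; a=sin²(Δφ/2)+cosφ1·cosφ2·sin²(Δλ/2)=0.5384870158; c=2·atan2(√a, √(1-a))=1.647846574; dist=6371·c=10498.431 ≈ 10498.4 km; running total=27197.6 km
Leg 4 bearing: y=sinΔλ·cosφ2=0.86184615, x=cosφ1·sinφ2-sinφ1·cosφ2·cosΔλ=-0.50129453; θ=atan2(y, x)=120.1845° ≈ 120.2°
Leg 5: φ1=-0.3194930, φ2=0.5201500, Δφ=0.8396430, Δλ=-0.9715550 rad; a=sin²(Δφ/2)+cosφ1·cosφ2·sin²(Δλ/2)=0.3457244554; c=2·atan2(√a, √(1-a))=1.257126904; dist=6371·c=8009.156 ≈ 8009.2 km; running total=35206.8 km
Leg 5 bearing: y=sinΔλ·cosφ2=-0.71655206, x=cosφ1·sinφ2-sinφ1·cosφ2·cosΔλ=0.62557923; θ=atan2(y, x)=-48.8777° <0 so +360° → 311.1223° ≈ 311.1°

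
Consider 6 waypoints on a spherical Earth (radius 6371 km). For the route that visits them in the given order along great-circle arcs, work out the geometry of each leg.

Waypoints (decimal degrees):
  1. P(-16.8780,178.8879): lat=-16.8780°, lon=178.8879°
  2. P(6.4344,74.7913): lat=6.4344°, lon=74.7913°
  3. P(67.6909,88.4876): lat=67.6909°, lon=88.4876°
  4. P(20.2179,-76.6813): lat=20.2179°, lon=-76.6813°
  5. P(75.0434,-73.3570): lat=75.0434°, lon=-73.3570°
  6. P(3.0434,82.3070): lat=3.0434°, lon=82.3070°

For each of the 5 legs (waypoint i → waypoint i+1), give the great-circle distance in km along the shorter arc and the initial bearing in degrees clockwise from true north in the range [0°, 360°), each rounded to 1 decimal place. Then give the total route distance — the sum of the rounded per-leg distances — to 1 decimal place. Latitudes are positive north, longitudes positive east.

Leg 1: φ1=-0.2945767, φ2=0.1123015, Δφ=0.4068781, Δλ=-1.8168284 rad; a=sin²(Δφ/2)+cosφ1·cosφ2·sin²(Δλ/2)=0.6320673285; c=2·atan2(√a, √(1-a))=1.838102932; dist=6371·c=11710.554 ≈ 11710.6 km; running total=11710.6 km
Leg 1 bearing: y=sinΔλ·cosφ2=-0.96377698, x=cosφ1·sinφ2-sinφ1·cosφ2·cosΔλ=0.03697059; θ=atan2(y, x)=-87.8032° <0 so +360° → 272.1968° ≈ 272.2°
Leg 2: φ1=0.1123015, φ2=1.1814291, Δφ=1.0691276, Δλ=0.2390455 rad; a=sin²(Δφ/2)+cosφ1·cosφ2·sin²(Δλ/2)=0.2649184690; c=2·atan2(√a, √(1-a))=1.081320802; dist=6371·c=6889.095 ≈ 6889.1 km; running total=18599.7 km
Leg 2 bearing: y=sinΔλ·cosφ2=0.08988068, x=cosφ1·sinφ2-sinφ1·cosφ2·cosΔλ=0.87799098; θ=atan2(y, x)=5.8451° ≈ 5.8°
Leg 3: φ1=1.1814291, φ2=0.3528689, Δφ=-0.8285602, Δλ=-2.8827411 rad; a=sin²(Δφ/2)+cosφ1·cosφ2·sin²(Δλ/2)=0.5123114054; c=2·atan2(√a, √(1-a))=1.595421626; dist=6371·c=10164.431 ≈ 10164.4 km; running total=28764.1 km
Leg 3 bearing: y=sinΔλ·cosφ2=-0.24019891, x=cosφ1·sinφ2-sinφ1·cosφ2·cosΔλ=0.97041136; θ=atan2(y, x)=-13.9026° <0 so +360° → 346.0974° ≈ 346.1°
Leg 4: φ1=0.3528689, φ2=1.3097544, Δφ=0.9568855, Δλ=0.0580200 rad; a=sin²(Δφ/2)+cosφ1·cosφ2·sin²(Δλ/2)=0.2121694703; c=2·atan2(√a, √(1-a))=0.957383960; dist=6371·c=6099.493 ≈ 6099.5 km; running total=34863.6 km
Leg 4 bearing: y=sinΔλ·cosφ2=0.01496582, x=cosφ1·sinφ2-sinφ1·cosφ2·cosΔλ=0.81755145; θ=atan2(y, x)=1.0487° ≈ 1.0°
Leg 5: φ1=1.3097544, φ2=0.0531174, Δφ=-1.2566371, Δλ=2.7168493 rad; a=sin²(Δφ/2)+cosφ1·cosφ2·sin²(Δλ/2)=0.5917647441; c=2·atan2(√a, √(1-a))=1.755372058; dist=6371·c=11183.475 ≈ 11183.5 km; running total=46047.1 km
Leg 5 bearing: y=sinΔλ·cosφ2=0.41150572, x=cosφ1·sinφ2-sinφ1·cosφ2·cosΔλ=0.89273734; θ=atan2(y, x)=24.7473° ≈ 24.7°

Leg 1: dist=11710.6 km, bearing=272.2°
Leg 2: dist=6889.1 km, bearing=5.8°
Leg 3: dist=10164.4 km, bearing=346.1°
Leg 4: dist=6099.5 km, bearing=1.0°
Leg 5: dist=11183.5 km, bearing=24.7°
Total: 46047.1 km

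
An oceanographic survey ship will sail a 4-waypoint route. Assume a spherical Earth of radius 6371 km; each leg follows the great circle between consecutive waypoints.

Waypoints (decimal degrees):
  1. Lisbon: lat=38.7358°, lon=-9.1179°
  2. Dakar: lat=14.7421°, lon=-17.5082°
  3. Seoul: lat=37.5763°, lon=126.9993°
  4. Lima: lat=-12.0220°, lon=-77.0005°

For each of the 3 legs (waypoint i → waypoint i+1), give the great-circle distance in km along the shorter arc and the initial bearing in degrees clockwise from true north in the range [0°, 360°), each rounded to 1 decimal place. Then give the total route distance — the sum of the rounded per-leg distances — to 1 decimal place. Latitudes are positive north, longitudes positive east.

Leg 1: dist=2791.8 km, bearing=199.4°
Leg 2: dist=13116.6 km, bearing=31.4°
Leg 3: dist=16304.8 km, bearing=46.3°
Total: 32213.2 km

Leg 1: φ1=0.6760672, φ2=0.2572982, Δφ=-0.4187691, Δλ=-0.1464384 rad; a=sin²(Δφ/2)+cosφ1·cosφ2·sin²(Δλ/2)=0.0472418590; c=2·atan2(√a, √(1-a))=0.438201429; dist=6371·c=2791.781 ≈ 2791.8 km; running total=2791.8 km
Leg 1 bearing: y=sinΔλ·cosφ2=-0.14111216, x=cosφ1·sinφ2-sinφ1·cosφ2·cosΔλ=-0.40015950; θ=atan2(y, x)=-160.5753° <0 so +360° → 199.4247° ≈ 199.4°
Leg 2: φ1=0.2572982, φ2=0.6558302, Δφ=0.3985320, Δλ=2.5221317 rad; a=sin²(Δφ/2)+cosφ1·cosφ2·sin²(Δλ/2)=0.7344297912; c=2·atan2(√a, √(1-a))=2.058795534; dist=6371·c=13116.586 ≈ 13116.6 km; running total=15908.4 km
Leg 2 bearing: y=sinΔλ·cosφ2=0.46014699, x=cosφ1·sinφ2-sinφ1·cosφ2·cosΔλ=0.75394657; θ=atan2(y, x)=31.3965° ≈ 31.4°
Leg 3: φ1=0.6558302, φ2=-0.2098235, Δφ=-0.8656536, Δλ=-3.5604682 rad; a=sin²(Δφ/2)+cosφ1·cosφ2·sin²(Δλ/2)=0.9175809512; c=2·atan2(√a, √(1-a))=2.559223412; dist=6371·c=16304.812 ≈ 16304.8 km; running total=32213.2 km
Leg 3 bearing: y=sinΔλ·cosφ2=0.39781285, x=cosφ1·sinφ2-sinφ1·cosφ2·cosΔλ=0.37980196; θ=atan2(y, x)=46.3268° ≈ 46.3°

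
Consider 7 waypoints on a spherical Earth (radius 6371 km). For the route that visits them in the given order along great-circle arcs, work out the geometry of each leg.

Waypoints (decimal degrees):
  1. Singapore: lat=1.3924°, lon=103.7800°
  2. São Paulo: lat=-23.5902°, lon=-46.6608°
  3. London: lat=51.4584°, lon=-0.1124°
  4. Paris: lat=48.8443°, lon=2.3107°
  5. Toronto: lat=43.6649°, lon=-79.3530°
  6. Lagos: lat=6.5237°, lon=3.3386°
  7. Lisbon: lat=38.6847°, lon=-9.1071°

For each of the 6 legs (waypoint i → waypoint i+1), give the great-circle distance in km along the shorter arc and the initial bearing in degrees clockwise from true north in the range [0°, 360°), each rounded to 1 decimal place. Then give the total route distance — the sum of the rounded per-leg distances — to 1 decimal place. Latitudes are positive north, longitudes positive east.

Leg 1: φ1=0.0243020, φ2=-0.4117267, Δφ=-0.4360286, Δλ=-2.6256873 rad; a=sin²(Δφ/2)+cosφ1·cosφ2·sin²(Δλ/2)=0.9033217659; c=2·atan2(√a, √(1-a))=2.509247296; dist=6371·c=15986.415 ≈ 15986.4 km; running total=15986.4 km
Leg 1 bearing: y=sinΔλ·cosφ2=-0.45209620, x=cosφ1·sinφ2-sinφ1·cosφ2·cosΔλ=-0.38070361; θ=atan2(y, x)=-130.1002° <0 so +360° → 229.8998° ≈ 229.9°
Leg 2: φ1=-0.4117267, φ2=0.8981185, Δφ=1.3098452, Δλ=0.8124228 rad; a=sin²(Δφ/2)+cosφ1·cosφ2·sin²(Δλ/2)=0.4601519052; c=2·atan2(√a, √(1-a))=1.491015530; dist=6371·c=9499.260 ≈ 9499.3 km; running total=25485.7 km
Leg 2 bearing: y=sinΔλ·cosφ2=0.45233036, x=cosφ1·sinφ2-sinφ1·cosφ2·cosΔλ=0.88828248; θ=atan2(y, x)=26.9861° ≈ 27.0°
Leg 3: φ1=0.8981185, φ2=0.8524939, Δφ=-0.0456247, Δλ=0.0422911 rad; a=sin²(Δφ/2)+cosφ1·cosφ2·sin²(Δλ/2)=0.0007036342; c=2·atan2(√a, √(1-a))=0.053058432; dist=6371·c=338.035 ≈ 338.0 km; running total=25823.7 km
Leg 3 bearing: y=sinΔλ·cosφ2=0.02782378, x=cosφ1·sinφ2-sinφ1·cosφ2·cosΔλ=-0.04514858; θ=atan2(y, x)=148.3557° ≈ 148.4°
Leg 4: φ1=0.8524939, φ2=0.7620963, Δφ=-0.0903976, Δλ=-1.4253004 rad; a=sin²(Δφ/2)+cosφ1·cosφ2·sin²(Δλ/2)=0.2055648735; c=2·atan2(√a, √(1-a))=0.941136007; dist=6371·c=5995.978 ≈ 5996.0 km; running total=31819.7 km
Leg 4 bearing: y=sinΔλ·cosφ2=-0.71574701, x=cosφ1·sinφ2-sinφ1·cosφ2·cosΔλ=0.37541716; θ=atan2(y, x)=-62.3225° <0 so +360° → 297.6775° ≈ 297.7°
Leg 5: φ1=0.7620963, φ2=0.1138600, Δφ=-0.6482362, Δλ=1.4432407 rad; a=sin²(Δφ/2)+cosφ1·cosφ2·sin²(Δλ/2)=0.4150648237; c=2·atan2(√a, √(1-a))=1.400098219; dist=6371·c=8920.026 ≈ 8920.0 km; running total=40739.7 km
Leg 5 bearing: y=sinΔλ·cosφ2=0.98545335, x=cosφ1·sinφ2-sinφ1·cosφ2·cosΔλ=-0.00507471; θ=atan2(y, x)=90.2950° ≈ 90.3°
Leg 6: φ1=0.1138600, φ2=0.6751754, Δφ=0.5613153, Δλ=-0.2172184 rad; a=sin²(Δφ/2)+cosφ1·cosφ2·sin²(Δλ/2)=0.0858345176; c=2·atan2(√a, √(1-a))=0.594674385; dist=6371·c=3788.671 ≈ 3788.7 km; running total=44528.4 km
Leg 6 bearing: y=sinΔλ·cosφ2=-0.16822986, x=cosφ1·sinφ2-sinφ1·cosφ2·cosΔλ=0.53438425; θ=atan2(y, x)=-17.4746° <0 so +360° → 342.5254° ≈ 342.5°

Leg 1: dist=15986.4 km, bearing=229.9°
Leg 2: dist=9499.3 km, bearing=27.0°
Leg 3: dist=338.0 km, bearing=148.4°
Leg 4: dist=5996.0 km, bearing=297.7°
Leg 5: dist=8920.0 km, bearing=90.3°
Leg 6: dist=3788.7 km, bearing=342.5°
Total: 44528.4 km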